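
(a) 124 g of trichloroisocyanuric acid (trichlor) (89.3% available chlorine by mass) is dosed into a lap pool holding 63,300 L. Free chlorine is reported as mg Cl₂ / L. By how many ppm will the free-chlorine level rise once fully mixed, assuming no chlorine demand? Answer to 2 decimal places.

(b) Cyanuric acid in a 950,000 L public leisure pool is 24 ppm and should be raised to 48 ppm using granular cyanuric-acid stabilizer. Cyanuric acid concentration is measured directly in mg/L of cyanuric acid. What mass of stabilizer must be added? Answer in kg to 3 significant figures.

(a) Available chlorine delivered: 124 g × 0.893 = 110.7 g as Cl₂.
(a) Concentration rise: 110.7 g / 63,300 L = 1.749 mg/L = 1.75 ppm.

(b) CYA to add: (48 − 24) = 24 mg/L × 950,000 L = 22,800 g cyanuric acid.

(a) 1.75 ppm; (b) 22.8 kg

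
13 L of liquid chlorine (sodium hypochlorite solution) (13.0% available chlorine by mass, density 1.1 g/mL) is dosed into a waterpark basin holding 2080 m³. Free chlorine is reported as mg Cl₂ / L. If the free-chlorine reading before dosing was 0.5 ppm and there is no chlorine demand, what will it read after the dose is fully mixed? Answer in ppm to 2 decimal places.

Volume: 2080 m³ = 2,080,000 L.
Mass of solution: 13 L × 1000 mL/L × 1.1 g/mL = 14,300 g.
Available chlorine delivered: 14,300 g × 0.13 = 1859 g as Cl₂.
Concentration rise: 1859 g / 2,080,000 L = 0.8938 mg/L = 0.89 ppm.
Final FC: 0.5 + 0.89 = 1.39 ppm.

1.39 ppm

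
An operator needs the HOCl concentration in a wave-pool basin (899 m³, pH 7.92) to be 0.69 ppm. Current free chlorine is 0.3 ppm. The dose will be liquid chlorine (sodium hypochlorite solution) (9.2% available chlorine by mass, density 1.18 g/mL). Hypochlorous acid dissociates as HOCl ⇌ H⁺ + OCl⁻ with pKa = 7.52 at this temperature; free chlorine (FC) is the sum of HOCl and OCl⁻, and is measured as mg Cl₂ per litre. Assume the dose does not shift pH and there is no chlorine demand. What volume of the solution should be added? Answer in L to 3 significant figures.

17.6 L

Volume: 899 m³ = 899,000 L.
[OCl⁻]/[HOCl] = 10^(pH − pKa) = 10^(7.92 − 7.52) = 2.512; fraction as HOCl = 1/(1 + 2.512) = 0.2847.
Free chlorine required for 0.69 ppm HOCl: 0.69 / 0.2847 = 2.423 ppm.
FC to add: 2.423 − 0.3 = 2.123 mg/L as Cl₂.
Cl₂ equivalent: 2.123 mg/L × 899,000 L = 1909 g.
Product at 9.2% available Cl: 1909 / 0.092 = 20,750 g.
Volume: 20,750 g ÷ 1.18 g/mL = 17,580 mL.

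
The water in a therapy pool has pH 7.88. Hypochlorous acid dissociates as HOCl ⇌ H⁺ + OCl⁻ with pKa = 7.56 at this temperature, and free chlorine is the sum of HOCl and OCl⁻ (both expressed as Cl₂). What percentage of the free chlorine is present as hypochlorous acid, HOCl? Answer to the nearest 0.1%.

32.4%

[OCl⁻]/[HOCl] = 10^(pH − pKa) = 10^(7.88 − 7.56) = 10^0.32 = 2.089.
Fraction as HOCl = 1 / (1 + 2.089) = 0.3237.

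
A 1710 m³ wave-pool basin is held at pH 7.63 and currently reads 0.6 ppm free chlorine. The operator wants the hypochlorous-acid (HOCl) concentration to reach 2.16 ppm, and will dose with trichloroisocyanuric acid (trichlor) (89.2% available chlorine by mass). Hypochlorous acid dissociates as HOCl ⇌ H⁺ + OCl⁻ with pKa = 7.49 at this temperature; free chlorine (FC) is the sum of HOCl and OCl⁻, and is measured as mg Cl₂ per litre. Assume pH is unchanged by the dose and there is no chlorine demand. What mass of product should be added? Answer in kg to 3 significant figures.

Volume: 1710 m³ = 1,710,000 L.
[OCl⁻]/[HOCl] = 10^(pH − pKa) = 10^(7.63 − 7.49) = 1.38; fraction as HOCl = 1/(1 + 1.38) = 0.4201.
Free chlorine required for 2.16 ppm HOCl: 2.16 / 0.4201 = 5.142 ppm.
FC to add: 5.142 − 0.6 = 4.542 mg/L as Cl₂.
Cl₂ equivalent: 4.542 mg/L × 1,710,000 L = 7766 g.
Product at 89.2% available Cl: 7766 / 0.892 = 8706 g.

8.71 kg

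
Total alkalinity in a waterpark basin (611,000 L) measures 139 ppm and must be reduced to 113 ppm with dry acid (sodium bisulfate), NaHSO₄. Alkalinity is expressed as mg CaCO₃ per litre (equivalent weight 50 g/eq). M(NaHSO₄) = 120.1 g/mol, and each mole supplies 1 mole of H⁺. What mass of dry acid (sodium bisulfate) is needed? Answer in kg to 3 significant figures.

38.2 kg

Alkalinity to neutralize: (139 − 113) = 26 mg/L as CaCO₃ × 611,000 L = 15,890 g as CaCO₃.
Equivalents of H⁺ required: 15,890 ÷ 50 g/eq = 317.7 eq = 317.7 mol NaHSO₄.
Mass of NaHSO₄: 317.7 × 120.1 = 38,160 g.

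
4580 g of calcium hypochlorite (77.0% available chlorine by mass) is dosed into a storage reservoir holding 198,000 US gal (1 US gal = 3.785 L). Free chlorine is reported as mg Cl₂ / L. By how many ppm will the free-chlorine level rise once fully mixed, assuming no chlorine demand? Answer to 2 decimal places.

4.71 ppm

Volume: 198,000 US gal × 3.785 L/gal = 749,430 L.
Available chlorine delivered: 4580 g × 0.77 = 3527 g as Cl₂.
Concentration rise: 3527 g / 749,430 L = 4.706 mg/L = 4.71 ppm.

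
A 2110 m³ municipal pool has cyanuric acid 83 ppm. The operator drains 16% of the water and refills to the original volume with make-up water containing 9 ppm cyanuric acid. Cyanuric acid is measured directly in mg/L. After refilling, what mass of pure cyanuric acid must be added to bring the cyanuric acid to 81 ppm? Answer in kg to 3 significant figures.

20.8 kg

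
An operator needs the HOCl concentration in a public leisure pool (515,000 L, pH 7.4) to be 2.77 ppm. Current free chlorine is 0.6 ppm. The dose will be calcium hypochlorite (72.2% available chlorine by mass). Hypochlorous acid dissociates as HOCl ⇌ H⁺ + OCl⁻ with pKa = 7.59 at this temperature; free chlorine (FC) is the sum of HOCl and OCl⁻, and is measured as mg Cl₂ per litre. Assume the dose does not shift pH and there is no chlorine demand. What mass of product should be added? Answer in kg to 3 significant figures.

2.82 kg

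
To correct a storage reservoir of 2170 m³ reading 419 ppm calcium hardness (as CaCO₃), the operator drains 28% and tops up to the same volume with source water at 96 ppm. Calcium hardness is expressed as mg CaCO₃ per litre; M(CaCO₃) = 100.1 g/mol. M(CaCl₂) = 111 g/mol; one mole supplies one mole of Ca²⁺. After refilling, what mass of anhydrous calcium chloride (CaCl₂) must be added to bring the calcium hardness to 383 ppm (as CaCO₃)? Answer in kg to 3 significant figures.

Volume: 2170 m³ = 2,170,000 L.
After draining 28% and refilling: 419 × 0.72 + 96 × 0.28 = 328.56 ppm.
Deficit to target: 383 − 328.56 = 54.44 mg/L.
As CaCO₃: 54.44 mg/L × 2,170,000 L = 118,100 g; ÷ 100.1 = 1180 mol Ca²⁺.
Mass: 1180 × 111 = 131,000 g.

131 kg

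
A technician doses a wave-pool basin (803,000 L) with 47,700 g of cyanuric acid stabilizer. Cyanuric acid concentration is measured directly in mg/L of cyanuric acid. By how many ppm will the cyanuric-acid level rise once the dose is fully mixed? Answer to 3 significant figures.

Rise: 47,700 g / 803,000 L × 1000 = 59.4 mg/L.

59.4 ppm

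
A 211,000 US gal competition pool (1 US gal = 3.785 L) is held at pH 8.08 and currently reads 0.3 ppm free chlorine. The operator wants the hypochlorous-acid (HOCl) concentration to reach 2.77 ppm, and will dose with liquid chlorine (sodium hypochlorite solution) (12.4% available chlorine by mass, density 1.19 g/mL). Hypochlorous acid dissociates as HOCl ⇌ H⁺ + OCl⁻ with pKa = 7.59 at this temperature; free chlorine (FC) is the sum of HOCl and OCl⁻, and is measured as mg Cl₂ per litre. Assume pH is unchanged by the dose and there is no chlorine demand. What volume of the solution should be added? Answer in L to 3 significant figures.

Volume: 211,000 US gal × 3.785 L/gal = 798,635 L.
[OCl⁻]/[HOCl] = 10^(pH − pKa) = 10^(8.08 − 7.59) = 3.09; fraction as HOCl = 1/(1 + 3.09) = 0.2445.
Free chlorine required for 2.77 ppm HOCl: 2.77 / 0.2445 = 11.33 ppm.
FC to add: 11.33 − 0.3 = 11.03 mg/L as Cl₂.
Cl₂ equivalent: 11.03 mg/L × 798,635 L = 8809 g.
Product at 12.4% available Cl: 8809 / 0.124 = 71,040 g.
Volume: 71,040 g ÷ 1.19 g/mL = 59,700 mL.

59.7 L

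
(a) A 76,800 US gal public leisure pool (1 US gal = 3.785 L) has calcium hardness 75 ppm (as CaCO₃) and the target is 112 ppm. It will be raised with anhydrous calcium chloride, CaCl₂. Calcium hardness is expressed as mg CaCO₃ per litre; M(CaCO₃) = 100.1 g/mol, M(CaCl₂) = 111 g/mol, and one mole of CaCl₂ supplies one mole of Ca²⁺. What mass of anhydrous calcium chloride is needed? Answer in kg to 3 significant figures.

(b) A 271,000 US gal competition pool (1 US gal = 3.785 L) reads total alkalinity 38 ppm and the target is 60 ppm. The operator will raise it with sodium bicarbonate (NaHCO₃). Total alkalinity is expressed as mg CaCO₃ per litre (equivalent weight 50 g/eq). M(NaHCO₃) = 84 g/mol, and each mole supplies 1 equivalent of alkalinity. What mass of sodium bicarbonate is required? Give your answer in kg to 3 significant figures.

(a) Volume: 76,800 US gal × 3.785 L/gal = 290,688 L.
(a) Hardness to add: (112 − 75) = 37 mg/L as CaCO₃ × 290,688 L = 10,760 g as CaCO₃.
(a) Moles of Ca²⁺ (1 mol Ca²⁺ ≡ 1 mol CaCO₃): 10,760 / 100.1 g/mol = 107.4 mol.
(a) Mass of CaCl₂: 107.4 × 111 = 11,930 g.

(b) Volume: 271,000 US gal × 3.785 L/gal = 1,025,735 L.
(b) Alkalinity to add: (60 − 38) = 22 mg/L as CaCO₃ × 1,025,735 L = 22,570 g as CaCO₃.
(b) Equivalents: 22,570 g ÷ 50 g/eq = 451.3 eq.
(b) NaHCO₃ supplies 1 eq per mole → 451.3 mol.
(b) Mass: 451.3 mol × 84 g/mol = 37,910 g.

(a) 11.9 kg; (b) 37.9 kg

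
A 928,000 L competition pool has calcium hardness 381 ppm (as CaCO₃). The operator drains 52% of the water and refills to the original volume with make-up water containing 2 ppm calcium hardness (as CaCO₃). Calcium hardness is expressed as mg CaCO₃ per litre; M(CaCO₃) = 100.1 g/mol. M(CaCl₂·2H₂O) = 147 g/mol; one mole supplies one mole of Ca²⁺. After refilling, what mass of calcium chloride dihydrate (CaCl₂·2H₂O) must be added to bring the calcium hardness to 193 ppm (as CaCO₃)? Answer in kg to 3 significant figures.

After draining 52% and refilling: 381 × 0.48 + 2 × 0.52 = 183.92 ppm.
Deficit to target: 193 − 183.92 = 9.08 mg/L.
As CaCO₃: 9.08 mg/L × 928,000 L = 8426 g; ÷ 100.1 = 84.18 mol Ca²⁺.
Mass: 84.18 × 147 = 12,370 g.

12.4 kg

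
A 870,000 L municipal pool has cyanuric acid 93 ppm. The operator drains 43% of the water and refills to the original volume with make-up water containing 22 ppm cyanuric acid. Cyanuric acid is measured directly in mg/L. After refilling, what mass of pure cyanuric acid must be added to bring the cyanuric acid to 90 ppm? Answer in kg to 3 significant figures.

24.0 kg

After draining 43% and refilling: 93 × 0.57 + 22 × 0.43 = 62.47 ppm.
Deficit to target: 90 − 62.47 = 27.53 mg/L.
Mass: 27.53 mg/L × 870,000 L = 23,950 g cyanuric acid.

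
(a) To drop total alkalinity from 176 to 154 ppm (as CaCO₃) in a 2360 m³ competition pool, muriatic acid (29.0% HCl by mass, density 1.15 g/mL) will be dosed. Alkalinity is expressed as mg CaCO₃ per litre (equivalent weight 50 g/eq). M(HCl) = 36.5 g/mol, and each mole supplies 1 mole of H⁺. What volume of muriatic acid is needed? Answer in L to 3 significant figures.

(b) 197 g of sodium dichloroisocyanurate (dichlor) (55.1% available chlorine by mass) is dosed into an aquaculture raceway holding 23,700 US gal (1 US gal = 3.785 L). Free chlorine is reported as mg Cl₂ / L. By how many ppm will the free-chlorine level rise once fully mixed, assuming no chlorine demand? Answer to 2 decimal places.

(a) Volume: 2360 m³ = 2,360,000 L.
(a) Alkalinity to neutralize: (176 − 154) = 22 mg/L as CaCO₃ × 2,360,000 L = 51,920 g as CaCO₃.
(a) Equivalents of H⁺ required: 51,920 ÷ 50 g/eq = 1038 eq = 1038 mol HCl.
(a) Mass of HCl: 1038 × 36.5 = 37,900 g.
(a) Mass of 29.0% solution: 37,900 / 0.29 = 130,700 g.
(a) Volume: 130,700 g ÷ 1.15 g/mL = 113,600 mL.

(b) Volume: 23,700 US gal × 3.785 L/gal = 89,704 L.
(b) Available chlorine delivered: 197 g × 0.551 = 108.5 g as Cl₂.
(b) Concentration rise: 108.5 g / 89,704 L = 1.21 mg/L = 1.21 ppm.

(a) 114 L; (b) 1.21 ppm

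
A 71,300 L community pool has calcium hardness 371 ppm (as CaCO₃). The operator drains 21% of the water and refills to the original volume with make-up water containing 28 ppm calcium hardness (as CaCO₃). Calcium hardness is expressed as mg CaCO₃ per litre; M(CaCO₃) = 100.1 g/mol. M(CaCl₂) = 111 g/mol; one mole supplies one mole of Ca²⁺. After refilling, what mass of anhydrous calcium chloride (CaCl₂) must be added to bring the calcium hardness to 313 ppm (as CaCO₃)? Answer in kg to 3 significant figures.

1.11 kg

After draining 21% and refilling: 371 × 0.79 + 28 × 0.21 = 298.97 ppm.
Deficit to target: 313 − 298.97 = 14.03 mg/L.
As CaCO₃: 14.03 mg/L × 71,300 L = 1000 g; ÷ 100.1 = 9.993 mol Ca²⁺.
Mass: 9.993 × 111 = 1109 g.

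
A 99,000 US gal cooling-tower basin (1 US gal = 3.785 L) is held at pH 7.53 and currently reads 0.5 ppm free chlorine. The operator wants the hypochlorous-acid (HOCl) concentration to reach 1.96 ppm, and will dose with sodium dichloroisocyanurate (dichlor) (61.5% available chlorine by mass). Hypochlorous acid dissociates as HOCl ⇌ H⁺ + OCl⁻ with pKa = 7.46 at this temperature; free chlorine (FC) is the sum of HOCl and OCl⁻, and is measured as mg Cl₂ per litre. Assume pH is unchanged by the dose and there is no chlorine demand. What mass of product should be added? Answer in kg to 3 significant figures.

2.29 kg

Volume: 99,000 US gal × 3.785 L/gal = 374,715 L.
[OCl⁻]/[HOCl] = 10^(pH − pKa) = 10^(7.53 − 7.46) = 1.175; fraction as HOCl = 1/(1 + 1.175) = 0.4598.
Free chlorine required for 1.96 ppm HOCl: 1.96 / 0.4598 = 4.263 ppm.
FC to add: 4.263 − 0.5 = 3.763 mg/L as Cl₂.
Cl₂ equivalent: 3.763 mg/L × 374,715 L = 1410 g.
Product at 61.5% available Cl: 1410 / 0.615 = 2293 g.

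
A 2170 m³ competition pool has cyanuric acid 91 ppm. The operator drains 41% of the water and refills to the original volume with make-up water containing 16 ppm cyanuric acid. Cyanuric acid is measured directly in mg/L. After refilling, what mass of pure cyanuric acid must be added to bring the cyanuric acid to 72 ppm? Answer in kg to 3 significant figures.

25.5 kg

Volume: 2170 m³ = 2,170,000 L.
After draining 41% and refilling: 91 × 0.59 + 16 × 0.41 = 60.25 ppm.
Deficit to target: 72 − 60.25 = 11.75 mg/L.
Mass: 11.75 mg/L × 2,170,000 L = 25,500 g cyanuric acid.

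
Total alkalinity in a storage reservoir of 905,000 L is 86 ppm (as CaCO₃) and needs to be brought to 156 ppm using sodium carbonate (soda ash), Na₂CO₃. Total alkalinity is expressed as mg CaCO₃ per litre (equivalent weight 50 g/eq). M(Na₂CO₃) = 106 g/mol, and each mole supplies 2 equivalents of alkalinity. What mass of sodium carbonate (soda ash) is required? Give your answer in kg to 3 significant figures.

67.2 kg

Alkalinity to add: (156 − 86) = 70 mg/L as CaCO₃ × 905,000 L = 63,350 g as CaCO₃.
Equivalents: 63,350 g ÷ 50 g/eq = 1267 eq.
Each mole of Na₂CO₃ supplies 2 eq, so 1267 / 2 = 633.5 mol.
Mass: 633.5 mol × 106 g/mol = 67,150 g.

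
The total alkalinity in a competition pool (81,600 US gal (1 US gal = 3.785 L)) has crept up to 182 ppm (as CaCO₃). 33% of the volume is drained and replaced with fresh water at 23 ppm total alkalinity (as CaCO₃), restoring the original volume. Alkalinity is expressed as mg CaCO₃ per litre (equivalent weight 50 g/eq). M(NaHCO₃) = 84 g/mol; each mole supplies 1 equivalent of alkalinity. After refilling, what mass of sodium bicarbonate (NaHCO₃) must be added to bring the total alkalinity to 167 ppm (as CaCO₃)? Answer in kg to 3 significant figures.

Volume: 81,600 US gal × 3.785 L/gal = 308,856 L.
After draining 33% and refilling: 182 × 0.67 + 23 × 0.33 = 129.53 ppm.
Deficit to target: 167 − 129.53 = 37.47 mg/L.
As CaCO₃: 37.47 mg/L × 308,856 L = 11,570 g; ÷ 50 g/eq ÷ 1 = 231.5 mol NaHCO₃.
Mass: 231.5 × 84 = 19,440 g.

19.4 kg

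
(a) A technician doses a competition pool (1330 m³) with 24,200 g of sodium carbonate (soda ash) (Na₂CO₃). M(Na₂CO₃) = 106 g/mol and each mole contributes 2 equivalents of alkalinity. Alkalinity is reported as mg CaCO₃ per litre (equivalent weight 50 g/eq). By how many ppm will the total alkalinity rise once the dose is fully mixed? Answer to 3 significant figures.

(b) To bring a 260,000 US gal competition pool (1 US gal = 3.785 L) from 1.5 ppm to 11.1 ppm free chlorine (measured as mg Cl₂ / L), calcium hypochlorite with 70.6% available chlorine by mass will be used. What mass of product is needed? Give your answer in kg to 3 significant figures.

(a) Volume: 1330 m³ = 1,330,000 L.
(a) Moles of Na₂CO₃: 24,200 g ÷ 106 g/mol = 228.3 mol → 456.6 eq of alkalinity.
(a) As CaCO₃: 456.6 eq × 50 g/eq = 22,830 g.
(a) Rise: 22,830 g / 1,330,000 L × 1000 = 17.17 mg/L.

(b) Volume: 260,000 US gal × 3.785 L/gal = 984,100 L.
(b) Chlorine deficit: 11.1 − 1.5 = 9.6 ppm = 9.6 mg/L as Cl₂.
(b) Cl₂ equivalent needed: 9.6 mg/L × 984,100 L = 9,447,000 mg = 9447 g.
(b) Product at 70.6% available chlorine: 9447 / 0.706 = 13,380 g.

(a) 17.2 ppm; (b) 13.4 kg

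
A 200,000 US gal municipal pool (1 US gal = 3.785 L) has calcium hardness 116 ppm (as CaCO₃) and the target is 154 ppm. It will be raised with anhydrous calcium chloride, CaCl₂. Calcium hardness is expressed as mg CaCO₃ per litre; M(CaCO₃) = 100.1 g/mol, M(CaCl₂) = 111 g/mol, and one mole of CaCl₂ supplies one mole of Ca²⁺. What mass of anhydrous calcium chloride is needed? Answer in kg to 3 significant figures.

31.9 kg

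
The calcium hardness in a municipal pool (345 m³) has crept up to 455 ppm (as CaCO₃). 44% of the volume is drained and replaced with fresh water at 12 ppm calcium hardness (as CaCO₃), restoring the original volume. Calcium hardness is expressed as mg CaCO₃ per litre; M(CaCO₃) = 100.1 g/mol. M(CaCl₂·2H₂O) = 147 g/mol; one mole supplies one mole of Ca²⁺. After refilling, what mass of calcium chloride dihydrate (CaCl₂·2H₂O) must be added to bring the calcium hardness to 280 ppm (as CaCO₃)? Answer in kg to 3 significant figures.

Volume: 345 m³ = 345,000 L.
After draining 44% and refilling: 455 × 0.56 + 12 × 0.44 = 260.08 ppm.
Deficit to target: 280 − 260.08 = 19.92 mg/L.
As CaCO₃: 19.92 mg/L × 345,000 L = 6872 g; ÷ 100.1 = 68.66 mol Ca²⁺.
Mass: 68.66 × 147 = 10,090 g.

10.1 kg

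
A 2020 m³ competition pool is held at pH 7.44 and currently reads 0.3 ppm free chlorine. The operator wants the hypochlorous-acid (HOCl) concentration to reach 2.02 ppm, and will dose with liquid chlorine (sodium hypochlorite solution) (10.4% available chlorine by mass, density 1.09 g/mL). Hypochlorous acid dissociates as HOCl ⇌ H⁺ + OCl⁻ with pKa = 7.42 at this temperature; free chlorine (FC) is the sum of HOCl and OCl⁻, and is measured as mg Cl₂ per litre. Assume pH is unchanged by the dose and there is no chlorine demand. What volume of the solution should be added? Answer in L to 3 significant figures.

Volume: 2020 m³ = 2,020,000 L.
[OCl⁻]/[HOCl] = 10^(pH − pKa) = 10^(7.44 − 7.42) = 1.047; fraction as HOCl = 1/(1 + 1.047) = 0.4885.
Free chlorine required for 2.02 ppm HOCl: 2.02 / 0.4885 = 4.135 ppm.
FC to add: 4.135 − 0.3 = 3.835 mg/L as Cl₂.
Cl₂ equivalent: 3.835 mg/L × 2,020,000 L = 7747 g.
Product at 10.4% available Cl: 7747 / 0.104 = 74,490 g.
Volume: 74,490 g ÷ 1.09 g/mL = 68,340 mL.

68.3 L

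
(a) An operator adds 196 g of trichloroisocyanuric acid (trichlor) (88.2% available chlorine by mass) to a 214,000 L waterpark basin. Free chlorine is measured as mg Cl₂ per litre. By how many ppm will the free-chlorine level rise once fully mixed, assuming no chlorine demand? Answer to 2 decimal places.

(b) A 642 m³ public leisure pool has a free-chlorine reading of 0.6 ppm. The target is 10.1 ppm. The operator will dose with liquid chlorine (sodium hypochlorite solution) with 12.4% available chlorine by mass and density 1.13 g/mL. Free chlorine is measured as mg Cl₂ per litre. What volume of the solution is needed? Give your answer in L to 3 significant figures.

(a) 0.81 ppm; (b) 43.5 L

(a) Available chlorine delivered: 196 g × 0.882 = 172.9 g as Cl₂.
(a) Concentration rise: 172.9 g / 214,000 L = 0.8078 mg/L = 0.81 ppm.

(b) Volume: 642 m³ = 642,000 L.
(b) Chlorine deficit: 10.1 − 0.6 = 9.5 ppm = 9.5 mg/L as Cl₂.
(b) Cl₂ equivalent needed: 9.5 mg/L × 642,000 L = 6,099,000 mg = 6099 g.
(b) Product at 12.4% available chlorine: 6099 / 0.124 = 49,190 g.
(b) Volume at density 1.13 g/mL: 49,190 g ÷ 1.13 g/mL = 43,530 mL.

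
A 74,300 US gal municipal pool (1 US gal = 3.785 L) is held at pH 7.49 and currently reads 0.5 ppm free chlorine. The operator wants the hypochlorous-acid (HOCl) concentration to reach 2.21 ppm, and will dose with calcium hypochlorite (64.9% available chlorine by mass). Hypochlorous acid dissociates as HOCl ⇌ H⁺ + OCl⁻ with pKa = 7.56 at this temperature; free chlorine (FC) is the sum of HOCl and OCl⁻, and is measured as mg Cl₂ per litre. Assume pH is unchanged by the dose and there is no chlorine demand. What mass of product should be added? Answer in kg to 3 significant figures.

Volume: 74,300 US gal × 3.785 L/gal = 281,226 L.
[OCl⁻]/[HOCl] = 10^(pH − pKa) = 10^(7.49 − 7.56) = 0.8511; fraction as HOCl = 1/(1 + 0.8511) = 0.5402.
Free chlorine required for 2.21 ppm HOCl: 2.21 / 0.5402 = 4.091 ppm.
FC to add: 4.091 − 0.5 = 3.591 mg/L as Cl₂.
Cl₂ equivalent: 3.591 mg/L × 281,226 L = 1010 g.
Product at 64.9% available Cl: 1010 / 0.649 = 1556 g.

1.56 kg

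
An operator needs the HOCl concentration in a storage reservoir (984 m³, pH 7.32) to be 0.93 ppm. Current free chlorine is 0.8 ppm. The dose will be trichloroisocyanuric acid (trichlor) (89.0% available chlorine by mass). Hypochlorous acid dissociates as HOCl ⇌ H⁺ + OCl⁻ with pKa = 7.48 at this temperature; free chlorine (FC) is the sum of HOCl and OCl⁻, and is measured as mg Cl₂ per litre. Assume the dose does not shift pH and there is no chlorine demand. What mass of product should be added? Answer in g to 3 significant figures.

855 g

Volume: 984 m³ = 984,000 L.
[OCl⁻]/[HOCl] = 10^(pH − pKa) = 10^(7.32 − 7.48) = 0.6918; fraction as HOCl = 1/(1 + 0.6918) = 0.5911.
Free chlorine required for 0.93 ppm HOCl: 0.93 / 0.5911 = 1.573 ppm.
FC to add: 1.573 − 0.8 = 0.7734 mg/L as Cl₂.
Cl₂ equivalent: 0.7734 mg/L × 984,000 L = 761 g.
Product at 89.0% available Cl: 761 / 0.89 = 855.1 g.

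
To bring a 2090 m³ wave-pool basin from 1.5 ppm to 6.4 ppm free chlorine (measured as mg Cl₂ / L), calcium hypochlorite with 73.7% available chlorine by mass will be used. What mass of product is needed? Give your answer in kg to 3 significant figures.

Volume: 2090 m³ = 2,090,000 L.
Chlorine deficit: 6.4 − 1.5 = 4.9 ppm = 4.9 mg/L as Cl₂.
Cl₂ equivalent needed: 4.9 mg/L × 2,090,000 L = 10,240,000 mg = 10,240 g.
Product at 73.7% available chlorine: 10,240 / 0.737 = 13,900 g.

13.9 kg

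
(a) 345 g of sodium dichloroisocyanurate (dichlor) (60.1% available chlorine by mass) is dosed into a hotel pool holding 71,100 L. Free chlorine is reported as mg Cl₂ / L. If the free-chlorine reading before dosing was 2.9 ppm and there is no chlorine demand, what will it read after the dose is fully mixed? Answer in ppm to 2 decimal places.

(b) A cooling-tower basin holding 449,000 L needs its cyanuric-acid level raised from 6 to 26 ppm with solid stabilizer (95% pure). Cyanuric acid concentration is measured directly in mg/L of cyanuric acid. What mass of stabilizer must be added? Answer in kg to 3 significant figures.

(a) Available chlorine delivered: 345 g × 0.601 = 207.3 g as Cl₂.
(a) Concentration rise: 207.3 g / 71,100 L = 2.916 mg/L = 2.92 ppm.
(a) Final FC: 2.9 + 2.92 = 5.82 ppm.

(b) CYA to add: (26 − 6) = 20 mg/L × 449,000 L = 8980 g cyanuric acid.
(b) At 95% purity: 8980 / 0.95 = 9453 g product.

(a) 5.82 ppm; (b) 9.45 kg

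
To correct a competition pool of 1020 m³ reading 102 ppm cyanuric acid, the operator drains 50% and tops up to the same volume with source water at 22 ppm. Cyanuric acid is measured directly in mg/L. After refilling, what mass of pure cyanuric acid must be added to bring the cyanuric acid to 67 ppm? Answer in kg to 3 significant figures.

5.10 kg

Volume: 1020 m³ = 1,020,000 L.
After draining 50% and refilling: 102 × 0.50 + 22 × 0.50 = 62 ppm.
Deficit to target: 67 − 62 = 5 mg/L.
Mass: 5 mg/L × 1,020,000 L = 5100 g cyanuric acid.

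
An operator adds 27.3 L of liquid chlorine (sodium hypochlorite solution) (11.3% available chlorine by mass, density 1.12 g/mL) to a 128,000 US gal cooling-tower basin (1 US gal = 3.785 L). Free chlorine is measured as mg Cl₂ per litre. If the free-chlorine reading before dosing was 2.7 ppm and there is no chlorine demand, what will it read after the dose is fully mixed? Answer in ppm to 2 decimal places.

9.83 ppm

Volume: 128,000 US gal × 3.785 L/gal = 484,480 L.
Mass of solution: 27.3 L × 1000 mL/L × 1.12 g/mL = 30,580 g.
Available chlorine delivered: 30,580 g × 0.113 = 3455 g as Cl₂.
Concentration rise: 3455 g / 484,480 L = 7.132 mg/L = 7.13 ppm.
Final FC: 2.7 + 7.13 = 9.83 ppm.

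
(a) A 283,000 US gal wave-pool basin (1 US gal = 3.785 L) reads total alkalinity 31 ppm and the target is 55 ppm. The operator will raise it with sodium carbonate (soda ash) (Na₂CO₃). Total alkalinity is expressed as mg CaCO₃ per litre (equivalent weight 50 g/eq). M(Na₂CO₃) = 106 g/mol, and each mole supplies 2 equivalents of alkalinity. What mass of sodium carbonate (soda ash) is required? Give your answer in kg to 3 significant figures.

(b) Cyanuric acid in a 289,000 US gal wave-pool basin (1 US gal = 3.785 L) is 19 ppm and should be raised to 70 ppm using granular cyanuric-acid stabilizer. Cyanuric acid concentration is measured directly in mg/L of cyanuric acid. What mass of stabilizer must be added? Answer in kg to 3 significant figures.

(a) 27.3 kg; (b) 55.8 kg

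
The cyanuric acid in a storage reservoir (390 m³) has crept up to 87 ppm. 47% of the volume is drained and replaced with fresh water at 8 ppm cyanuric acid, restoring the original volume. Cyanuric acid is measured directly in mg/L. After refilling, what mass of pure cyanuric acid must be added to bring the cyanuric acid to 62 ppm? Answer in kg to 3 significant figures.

4.73 kg

Volume: 390 m³ = 390,000 L.
After draining 47% and refilling: 87 × 0.53 + 8 × 0.47 = 49.87 ppm.
Deficit to target: 62 − 49.87 = 12.13 mg/L.
Mass: 12.13 mg/L × 390,000 L = 4731 g cyanuric acid.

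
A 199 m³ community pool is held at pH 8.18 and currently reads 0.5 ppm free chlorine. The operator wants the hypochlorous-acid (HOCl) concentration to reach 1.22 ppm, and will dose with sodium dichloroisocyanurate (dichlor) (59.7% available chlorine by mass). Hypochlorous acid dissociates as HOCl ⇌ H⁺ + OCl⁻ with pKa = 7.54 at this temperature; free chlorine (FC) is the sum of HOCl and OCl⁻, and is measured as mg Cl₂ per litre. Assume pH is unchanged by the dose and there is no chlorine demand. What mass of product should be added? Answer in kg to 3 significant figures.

Volume: 199 m³ = 199,000 L.
[OCl⁻]/[HOCl] = 10^(pH − pKa) = 10^(8.18 − 7.54) = 4.365; fraction as HOCl = 1/(1 + 4.365) = 0.1864.
Free chlorine required for 1.22 ppm HOCl: 1.22 / 0.1864 = 6.545 ppm.
FC to add: 6.545 − 0.5 = 6.045 mg/L as Cl₂.
Cl₂ equivalent: 6.045 mg/L × 199,000 L = 1203 g.
Product at 59.7% available Cl: 1203 / 0.597 = 2015 g.

2.02 kg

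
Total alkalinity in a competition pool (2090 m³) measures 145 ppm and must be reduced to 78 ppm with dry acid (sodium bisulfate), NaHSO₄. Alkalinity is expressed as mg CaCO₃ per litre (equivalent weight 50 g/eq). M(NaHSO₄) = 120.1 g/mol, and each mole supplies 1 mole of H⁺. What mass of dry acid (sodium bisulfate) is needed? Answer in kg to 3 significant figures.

336 kg

Volume: 2090 m³ = 2,090,000 L.
Alkalinity to neutralize: (145 − 78) = 67 mg/L as CaCO₃ × 2,090,000 L = 140,000 g as CaCO₃.
Equivalents of H⁺ required: 140,000 ÷ 50 g/eq = 2801 eq = 2801 mol NaHSO₄.
Mass of NaHSO₄: 2801 × 120.1 = 336,400 g.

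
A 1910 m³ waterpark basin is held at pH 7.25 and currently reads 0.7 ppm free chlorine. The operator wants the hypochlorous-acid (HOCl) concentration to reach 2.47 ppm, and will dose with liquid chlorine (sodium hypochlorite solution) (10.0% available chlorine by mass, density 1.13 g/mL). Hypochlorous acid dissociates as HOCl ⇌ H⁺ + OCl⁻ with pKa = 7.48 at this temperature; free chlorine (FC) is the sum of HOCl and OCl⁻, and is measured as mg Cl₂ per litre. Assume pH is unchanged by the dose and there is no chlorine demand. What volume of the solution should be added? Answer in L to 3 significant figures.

Volume: 1910 m³ = 1,910,000 L.
[OCl⁻]/[HOCl] = 10^(pH − pKa) = 10^(7.25 − 7.48) = 0.5888; fraction as HOCl = 1/(1 + 0.5888) = 0.6294.
Free chlorine required for 2.47 ppm HOCl: 2.47 / 0.6294 = 3.924 ppm.
FC to add: 3.924 − 0.7 = 3.224 mg/L as Cl₂.
Cl₂ equivalent: 3.224 mg/L × 1,910,000 L = 6159 g.
Product at 10.0% available Cl: 6159 / 0.1 = 61,590 g.
Volume: 61,590 g ÷ 1.13 g/mL = 54,500 mL.

54.5 L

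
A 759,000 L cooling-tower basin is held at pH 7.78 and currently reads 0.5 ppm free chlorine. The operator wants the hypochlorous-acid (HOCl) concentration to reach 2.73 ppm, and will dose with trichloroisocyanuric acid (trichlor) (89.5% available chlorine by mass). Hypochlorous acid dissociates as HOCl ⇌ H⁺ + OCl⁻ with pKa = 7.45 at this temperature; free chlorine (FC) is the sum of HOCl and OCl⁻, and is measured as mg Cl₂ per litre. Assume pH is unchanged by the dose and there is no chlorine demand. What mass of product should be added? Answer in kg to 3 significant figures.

6.84 kg

[OCl⁻]/[HOCl] = 10^(pH − pKa) = 10^(7.78 − 7.45) = 2.138; fraction as HOCl = 1/(1 + 2.138) = 0.3187.
Free chlorine required for 2.73 ppm HOCl: 2.73 / 0.3187 = 8.567 ppm.
FC to add: 8.567 − 0.5 = 8.067 mg/L as Cl₂.
Cl₂ equivalent: 8.067 mg/L × 759,000 L = 6123 g.
Product at 89.5% available Cl: 6123 / 0.895 = 6841 g.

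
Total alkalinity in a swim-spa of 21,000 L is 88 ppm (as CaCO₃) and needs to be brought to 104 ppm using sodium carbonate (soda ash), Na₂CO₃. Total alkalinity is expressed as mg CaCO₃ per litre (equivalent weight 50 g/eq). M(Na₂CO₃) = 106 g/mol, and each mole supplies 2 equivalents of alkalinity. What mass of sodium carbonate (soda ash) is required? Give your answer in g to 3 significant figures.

Alkalinity to add: (104 − 88) = 16 mg/L as CaCO₃ × 21,000 L = 336 g as CaCO₃.
Equivalents: 336 g ÷ 50 g/eq = 6.72 eq.
Each mole of Na₂CO₃ supplies 2 eq, so 6.72 / 2 = 3.36 mol.
Mass: 3.36 mol × 106 g/mol = 356.2 g.

356 g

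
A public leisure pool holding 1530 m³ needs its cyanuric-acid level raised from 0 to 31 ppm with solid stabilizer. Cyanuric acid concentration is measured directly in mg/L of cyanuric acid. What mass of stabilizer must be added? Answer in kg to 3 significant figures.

Volume: 1530 m³ = 1,530,000 L.
CYA to add: (31 − 0) = 31 mg/L × 1,530,000 L = 47,430 g cyanuric acid.

47.4 kg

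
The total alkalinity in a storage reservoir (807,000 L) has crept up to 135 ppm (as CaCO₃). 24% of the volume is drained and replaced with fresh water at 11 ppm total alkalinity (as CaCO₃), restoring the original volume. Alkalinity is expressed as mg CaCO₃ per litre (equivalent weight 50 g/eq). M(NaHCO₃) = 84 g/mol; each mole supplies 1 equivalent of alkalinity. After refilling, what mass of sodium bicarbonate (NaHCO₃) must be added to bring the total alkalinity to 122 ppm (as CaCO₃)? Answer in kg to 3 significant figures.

22.7 kg

After draining 24% and refilling: 135 × 0.76 + 11 × 0.24 = 105.24 ppm.
Deficit to target: 122 − 105.24 = 16.76 mg/L.
As CaCO₃: 16.76 mg/L × 807,000 L = 13,530 g; ÷ 50 g/eq ÷ 1 = 270.5 mol NaHCO₃.
Mass: 270.5 × 84 = 22,720 g.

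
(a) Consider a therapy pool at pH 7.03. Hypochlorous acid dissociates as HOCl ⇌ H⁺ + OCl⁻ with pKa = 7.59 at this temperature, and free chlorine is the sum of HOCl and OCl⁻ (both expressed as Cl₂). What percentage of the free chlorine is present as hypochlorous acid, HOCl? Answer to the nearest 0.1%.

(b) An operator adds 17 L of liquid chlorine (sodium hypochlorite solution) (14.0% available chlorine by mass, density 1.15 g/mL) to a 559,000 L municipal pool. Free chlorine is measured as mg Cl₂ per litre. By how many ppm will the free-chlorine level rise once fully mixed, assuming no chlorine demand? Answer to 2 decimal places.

(a) [OCl⁻]/[HOCl] = 10^(pH − pKa) = 10^(7.03 − 7.59) = 10^-0.56 = 0.2754.
(a) Fraction as HOCl = 1 / (1 + 0.2754) = 0.7841.

(b) Mass of solution: 17 L × 1000 mL/L × 1.15 g/mL = 19,550 g.
(b) Available chlorine delivered: 19,550 g × 0.14 = 2737 g as Cl₂.
(b) Concentration rise: 2737 g / 559,000 L = 4.896 mg/L = 4.90 ppm.

(a) 78.4%; (b) 4.90 ppm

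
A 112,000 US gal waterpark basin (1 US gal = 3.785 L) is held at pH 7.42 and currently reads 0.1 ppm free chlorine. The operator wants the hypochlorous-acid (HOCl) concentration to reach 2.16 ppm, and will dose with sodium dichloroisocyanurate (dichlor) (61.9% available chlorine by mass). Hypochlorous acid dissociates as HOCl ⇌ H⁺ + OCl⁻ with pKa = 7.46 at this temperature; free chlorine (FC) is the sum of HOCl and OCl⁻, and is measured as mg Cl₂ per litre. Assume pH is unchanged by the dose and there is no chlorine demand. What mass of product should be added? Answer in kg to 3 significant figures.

2.76 kg

Volume: 112,000 US gal × 3.785 L/gal = 423,920 L.
[OCl⁻]/[HOCl] = 10^(pH − pKa) = 10^(7.42 − 7.46) = 0.912; fraction as HOCl = 1/(1 + 0.912) = 0.523.
Free chlorine required for 2.16 ppm HOCl: 2.16 / 0.523 = 4.13 ppm.
FC to add: 4.13 − 0.1 = 4.03 mg/L as Cl₂.
Cl₂ equivalent: 4.03 mg/L × 423,920 L = 1708 g.
Product at 61.9% available Cl: 1708 / 0.619 = 2760 g.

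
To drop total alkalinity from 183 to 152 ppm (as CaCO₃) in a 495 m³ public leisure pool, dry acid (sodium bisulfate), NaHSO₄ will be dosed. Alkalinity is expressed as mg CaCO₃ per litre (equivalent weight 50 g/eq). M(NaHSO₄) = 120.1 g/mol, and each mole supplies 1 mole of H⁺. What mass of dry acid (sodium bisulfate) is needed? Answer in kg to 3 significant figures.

36.9 kg

Volume: 495 m³ = 495,000 L.
Alkalinity to neutralize: (183 − 152) = 31 mg/L as CaCO₃ × 495,000 L = 15,340 g as CaCO₃.
Equivalents of H⁺ required: 15,340 ÷ 50 g/eq = 306.9 eq = 306.9 mol NaHSO₄.
Mass of NaHSO₄: 306.9 × 120.1 = 36,860 g.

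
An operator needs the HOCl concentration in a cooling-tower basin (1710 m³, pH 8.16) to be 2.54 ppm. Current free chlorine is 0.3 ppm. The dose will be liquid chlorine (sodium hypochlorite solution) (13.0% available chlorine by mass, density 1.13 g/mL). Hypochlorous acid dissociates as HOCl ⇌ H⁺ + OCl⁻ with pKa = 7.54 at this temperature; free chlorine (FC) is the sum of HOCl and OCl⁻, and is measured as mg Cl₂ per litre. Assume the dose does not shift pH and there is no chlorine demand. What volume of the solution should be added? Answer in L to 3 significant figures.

149 L

Volume: 1710 m³ = 1,710,000 L.
[OCl⁻]/[HOCl] = 10^(pH − pKa) = 10^(8.16 − 7.54) = 4.169; fraction as HOCl = 1/(1 + 4.169) = 0.1935.
Free chlorine required for 2.54 ppm HOCl: 2.54 / 0.1935 = 13.13 ppm.
FC to add: 13.13 − 0.3 = 12.83 mg/L as Cl₂.
Cl₂ equivalent: 12.83 mg/L × 1,710,000 L = 21,940 g.
Product at 13.0% available Cl: 21,940 / 0.13 = 168,700 g.
Volume: 168,700 g ÷ 1.13 g/mL = 149,300 mL.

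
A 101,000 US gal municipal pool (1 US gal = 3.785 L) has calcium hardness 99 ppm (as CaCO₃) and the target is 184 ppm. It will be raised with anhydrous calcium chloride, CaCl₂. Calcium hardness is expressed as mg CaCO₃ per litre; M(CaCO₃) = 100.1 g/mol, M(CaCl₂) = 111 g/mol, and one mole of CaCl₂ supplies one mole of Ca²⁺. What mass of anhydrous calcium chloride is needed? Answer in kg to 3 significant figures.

Volume: 101,000 US gal × 3.785 L/gal = 382,285 L.
Hardness to add: (184 − 99) = 85 mg/L as CaCO₃ × 382,285 L = 32,490 g as CaCO₃.
Moles of Ca²⁺ (1 mol Ca²⁺ ≡ 1 mol CaCO₃): 32,490 / 100.1 g/mol = 324.6 mol.
Mass of CaCl₂: 324.6 × 111 = 36,030 g.

36.0 kg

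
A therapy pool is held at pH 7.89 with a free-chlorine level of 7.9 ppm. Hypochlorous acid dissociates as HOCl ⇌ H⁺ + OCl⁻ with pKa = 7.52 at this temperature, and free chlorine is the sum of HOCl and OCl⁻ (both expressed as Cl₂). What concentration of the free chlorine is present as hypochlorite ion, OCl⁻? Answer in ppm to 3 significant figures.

5.54 ppm

[OCl⁻]/[HOCl] = 10^(pH − pKa) = 10^(7.89 − 7.52) = 10^0.37 = 2.344.
Fraction as HOCl = 1 / (1 + 2.344) = 0.299.
OCl⁻ = (1 − 0.299) × 7.9 ppm = 5.538 ppm.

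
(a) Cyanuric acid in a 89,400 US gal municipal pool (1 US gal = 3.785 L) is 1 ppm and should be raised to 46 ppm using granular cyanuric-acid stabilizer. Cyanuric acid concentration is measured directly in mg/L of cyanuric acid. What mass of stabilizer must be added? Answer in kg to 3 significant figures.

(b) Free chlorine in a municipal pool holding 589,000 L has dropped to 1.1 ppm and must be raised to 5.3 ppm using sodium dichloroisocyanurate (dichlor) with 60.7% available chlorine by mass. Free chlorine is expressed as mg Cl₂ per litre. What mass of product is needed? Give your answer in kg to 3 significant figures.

(a) 15.2 kg; (b) 4.08 kg

(a) Volume: 89,400 US gal × 3.785 L/gal = 338,379 L.
(a) CYA to add: (46 − 1) = 45 mg/L × 338,379 L = 15,230 g cyanuric acid.

(b) Chlorine deficit: 5.3 − 1.1 = 4.2 ppm = 4.2 mg/L as Cl₂.
(b) Cl₂ equivalent needed: 4.2 mg/L × 589,000 L = 2,474,000 mg = 2474 g.
(b) Product at 60.7% available chlorine: 2474 / 0.607 = 4075 g.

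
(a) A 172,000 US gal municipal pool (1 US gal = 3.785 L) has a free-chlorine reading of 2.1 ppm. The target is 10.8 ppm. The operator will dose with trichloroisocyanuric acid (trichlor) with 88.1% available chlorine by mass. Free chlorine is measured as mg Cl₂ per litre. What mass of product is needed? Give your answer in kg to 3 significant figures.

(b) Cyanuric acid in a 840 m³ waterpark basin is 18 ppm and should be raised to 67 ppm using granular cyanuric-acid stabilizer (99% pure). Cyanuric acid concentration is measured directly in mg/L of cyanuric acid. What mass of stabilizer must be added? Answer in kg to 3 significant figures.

(a) 6.43 kg; (b) 41.6 kg

(a) Volume: 172,000 US gal × 3.785 L/gal = 651,020 L.
(a) Chlorine deficit: 10.8 − 2.1 = 8.7 ppm = 8.7 mg/L as Cl₂.
(a) Cl₂ equivalent needed: 8.7 mg/L × 651,020 L = 5,664,000 mg = 5664 g.
(a) Product at 88.1% available chlorine: 5664 / 0.881 = 6429 g.

(b) Volume: 840 m³ = 840,000 L.
(b) CYA to add: (67 − 18) = 49 mg/L × 840,000 L = 41,160 g cyanuric acid.
(b) At 99% purity: 41,160 / 0.99 = 41,580 g product.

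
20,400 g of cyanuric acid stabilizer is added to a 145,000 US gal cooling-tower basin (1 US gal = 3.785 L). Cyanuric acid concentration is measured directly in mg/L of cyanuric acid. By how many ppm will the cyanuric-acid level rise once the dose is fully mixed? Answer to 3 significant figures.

37.2 ppm

Volume: 145,000 US gal × 3.785 L/gal = 548,825 L.
Rise: 20,400 g / 548,825 L × 1000 = 37.17 mg/L.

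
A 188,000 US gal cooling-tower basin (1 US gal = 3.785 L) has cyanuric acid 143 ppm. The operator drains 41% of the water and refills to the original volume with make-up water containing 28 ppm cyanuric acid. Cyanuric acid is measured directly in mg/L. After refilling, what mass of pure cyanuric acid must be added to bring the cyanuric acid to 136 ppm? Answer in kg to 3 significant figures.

28.6 kg

Volume: 188,000 US gal × 3.785 L/gal = 711,580 L.
After draining 41% and refilling: 143 × 0.59 + 28 × 0.41 = 95.85 ppm.
Deficit to target: 136 − 95.85 = 40.15 mg/L.
Mass: 40.15 mg/L × 711,580 L = 28,570 g cyanuric acid.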